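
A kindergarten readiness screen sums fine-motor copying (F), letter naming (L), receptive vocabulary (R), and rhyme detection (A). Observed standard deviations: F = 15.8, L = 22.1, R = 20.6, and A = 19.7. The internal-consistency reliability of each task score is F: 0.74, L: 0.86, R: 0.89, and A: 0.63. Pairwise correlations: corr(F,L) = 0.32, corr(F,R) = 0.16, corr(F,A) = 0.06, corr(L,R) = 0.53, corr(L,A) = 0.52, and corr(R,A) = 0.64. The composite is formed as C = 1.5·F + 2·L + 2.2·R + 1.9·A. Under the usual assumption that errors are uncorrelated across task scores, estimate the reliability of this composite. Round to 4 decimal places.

0.9112

Var(C) = 1.5²·15.8² + 2²·22.1² + 2.2²·20.6² + 1.9²·19.7² + 2·[3·15.8·22.1·0.32 + 3.3·15.8·20.6·0.16 + 2.85·15.8·19.7·0.06 + 4.4·22.1·20.6·0.53 + 3.8·22.1·19.7·0.52 + 4.18·20.6·19.7·0.64] = 5970.24 + 7135.8 = 13106.
Because errors are independent across components, Cov(Tᵢ,Tⱼ) = Cov(Xᵢ,Xⱼ); the off-diagonal part of the true-score variance is the same as above.
True-score variance = [1.5²·15.8²·0.74 + 2²·22.1²·0.86 + 2.2²·20.6²·0.89 + 1.9²·19.7²·0.63] + 7135.8 = 4806.39 + 7135.8 = 11942.2.
Reliability = 11942.2 / 13106 = 0.9112.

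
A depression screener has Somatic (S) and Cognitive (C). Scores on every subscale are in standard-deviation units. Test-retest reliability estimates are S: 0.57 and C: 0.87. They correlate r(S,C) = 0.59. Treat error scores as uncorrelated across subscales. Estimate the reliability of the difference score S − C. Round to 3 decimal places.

0.317

Var(S−C) = 1 + 1 − 2·0.59 = 2 − 1.18 = 0.82.
Under uncorrelated errors the observed covariances equal the true-score covariances, so only the own-variance terms attenuate.
True-score variance = [0.57 + 0.87] − 1.18 = 1.44 − 1.18 = 0.26.
Reliability = 0.26 / 0.82 = 0.317.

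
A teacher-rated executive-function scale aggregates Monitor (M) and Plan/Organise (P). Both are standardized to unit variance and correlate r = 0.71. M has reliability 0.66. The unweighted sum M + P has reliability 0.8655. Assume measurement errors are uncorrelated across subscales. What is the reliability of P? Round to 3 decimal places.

0.880

Var(M+P) = 2 + 2·0.71 = 3.420.
True-score variance = ρ_M + ρ_P + 2·0.71, so 0.8655 = (0.66 + ρ_P + 1.42) / 3.420.
ρ_P = 0.8655·3.420 − 0.66 − 1.42 = 0.880.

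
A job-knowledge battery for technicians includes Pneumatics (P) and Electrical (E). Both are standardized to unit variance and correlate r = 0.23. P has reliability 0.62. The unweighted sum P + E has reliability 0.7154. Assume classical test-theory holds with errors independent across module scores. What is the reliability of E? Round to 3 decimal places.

Var(P+E) = 2 + 2·0.23 = 2.460.
True-score variance = ρ_P + ρ_E + 2·0.23, so 0.7154 = (0.62 + ρ_E + 0.46) / 2.460.
ρ_E = 0.7154·2.460 − 0.62 − 0.46 = 0.680.

0.680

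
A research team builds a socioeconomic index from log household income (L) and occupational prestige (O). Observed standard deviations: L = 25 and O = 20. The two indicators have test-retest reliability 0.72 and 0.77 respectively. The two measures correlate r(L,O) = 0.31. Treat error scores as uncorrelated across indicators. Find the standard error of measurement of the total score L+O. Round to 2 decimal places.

Var(total) = 1025 + 310 = 1335.
True-score variance = 758 + 310 = 1068, so reliability = 0.8000.
Error variance = 1335 − 1068 = 267; SEM = √267 = 16.34.

16.34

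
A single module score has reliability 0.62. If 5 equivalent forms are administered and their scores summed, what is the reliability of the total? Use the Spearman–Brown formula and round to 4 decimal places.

ρ_k = kρ / (1 + (k−1)ρ) = 5·0.62 / (1 + 4·0.62) = 3.100 / 3.480 = 0.8908.

0.8908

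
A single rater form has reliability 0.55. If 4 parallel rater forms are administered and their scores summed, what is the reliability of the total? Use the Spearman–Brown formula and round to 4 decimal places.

0.8302

ρ_k = kρ / (1 + (k−1)ρ) = 4·0.55 / (1 + 3·0.55) = 2.200 / 2.650 = 0.8302.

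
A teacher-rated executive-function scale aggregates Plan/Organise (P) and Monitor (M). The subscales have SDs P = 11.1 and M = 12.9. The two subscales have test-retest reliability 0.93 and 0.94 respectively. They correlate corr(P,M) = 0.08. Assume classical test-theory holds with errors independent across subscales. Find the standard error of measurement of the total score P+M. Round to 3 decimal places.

Var(total) = 289.62 + 22.9104 = 312.53.
True-score variance = 271.011 + 22.9104 = 293.921, so reliability = 0.9405.
Error variance = 312.53 − 293.921 = 18.6093; SEM = √18.6093 = 4.314.

4.314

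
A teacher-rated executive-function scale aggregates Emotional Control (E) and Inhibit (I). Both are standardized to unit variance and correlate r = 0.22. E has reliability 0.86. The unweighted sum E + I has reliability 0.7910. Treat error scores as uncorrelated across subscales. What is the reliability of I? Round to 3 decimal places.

Var(E+I) = 2 + 2·0.22 = 2.440.
True-score variance = ρ_E + ρ_I + 2·0.22, so 0.7910 = (0.86 + ρ_I + 0.44) / 2.440.
ρ_I = 0.7910·2.440 − 0.86 − 0.44 = 0.630.

0.630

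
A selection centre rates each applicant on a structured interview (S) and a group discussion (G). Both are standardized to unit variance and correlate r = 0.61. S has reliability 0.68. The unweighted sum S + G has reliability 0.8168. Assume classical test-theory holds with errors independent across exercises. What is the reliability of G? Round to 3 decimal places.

0.730

Var(S+G) = 2 + 2·0.61 = 3.220.
True-score variance = ρ_S + ρ_G + 2·0.61, so 0.8168 = (0.68 + ρ_G + 1.22) / 3.220.
ρ_G = 0.8168·3.220 − 0.68 − 1.22 = 0.730.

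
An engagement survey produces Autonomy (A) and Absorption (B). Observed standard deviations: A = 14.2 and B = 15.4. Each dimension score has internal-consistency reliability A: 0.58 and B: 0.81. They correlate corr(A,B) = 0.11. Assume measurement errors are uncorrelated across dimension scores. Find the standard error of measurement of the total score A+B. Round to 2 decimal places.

Var(total) = 438.8 + 48.1096 = 486.91.
True-score variance = 309.051 + 48.1096 = 357.16, so reliability = 0.7335.
Error variance = 486.91 − 357.16 = 129.749; SEM = √129.749 = 11.39.

11.39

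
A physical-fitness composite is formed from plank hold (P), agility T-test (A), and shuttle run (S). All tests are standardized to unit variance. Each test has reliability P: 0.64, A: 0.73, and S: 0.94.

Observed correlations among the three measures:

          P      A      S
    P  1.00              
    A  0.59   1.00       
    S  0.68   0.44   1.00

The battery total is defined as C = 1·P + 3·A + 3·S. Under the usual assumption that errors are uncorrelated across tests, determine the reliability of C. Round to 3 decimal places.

Var(C) = 1 + 3² + 3² + 2·[3·0.59 + 3·0.68 + 9·0.44] = 19 + 15.54 = 34.54.
With uncorrelated errors the cross-covariances are all true-score covariance, so they carry over unchanged; only the diagonal terms shrink to ρᵢσᵢ².
True-score variance = [0.64 + 3²·0.73 + 3²·0.94] + 15.54 = 15.67 + 15.54 = 31.21.
Reliability = 31.21 / 34.54 = 0.904.

0.904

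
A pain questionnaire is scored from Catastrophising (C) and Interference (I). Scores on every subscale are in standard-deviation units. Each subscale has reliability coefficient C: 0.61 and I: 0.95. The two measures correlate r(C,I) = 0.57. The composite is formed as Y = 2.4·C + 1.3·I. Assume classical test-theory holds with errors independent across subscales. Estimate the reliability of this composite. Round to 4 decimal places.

0.7882

Var(Y) = 2.4² + 1.3² + 2·[3.12·0.57] = 7.45 + 3.5568 = 11.0068.
With uncorrelated errors the cross-covariances are all true-score covariance, so they carry over unchanged; only the diagonal terms shrink to ρᵢσᵢ².
True-score variance = [2.4²·0.61 + 1.3²·0.95] + 3.5568 = 5.1191 + 3.5568 = 8.6759.
Reliability = 8.6759 / 11.0068 = 0.7882.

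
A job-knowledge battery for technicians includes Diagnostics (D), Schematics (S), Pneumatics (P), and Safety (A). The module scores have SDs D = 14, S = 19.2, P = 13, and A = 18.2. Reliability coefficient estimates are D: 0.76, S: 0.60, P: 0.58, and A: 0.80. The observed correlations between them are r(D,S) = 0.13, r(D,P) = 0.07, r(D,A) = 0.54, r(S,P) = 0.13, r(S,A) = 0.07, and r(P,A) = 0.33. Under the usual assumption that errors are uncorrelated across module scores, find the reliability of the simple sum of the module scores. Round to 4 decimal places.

Var(D+S+P+A) = 14² + 19.2² + 13² + 18.2² + 2·[14·19.2·0.13 + 14·13·0.07 + 14·18.2·0.54 + 19.2·13·0.13 + 19.2·18.2·0.07 + 13·18.2·0.33] = 1064.88 + 640.526 = 1705.41.
With uncorrelated errors the cross-covariances are all true-score covariance, so they carry over unchanged; only the diagonal terms shrink to ρᵢσᵢ².
True-score variance = [14²·0.76 + 19.2²·0.60 + 13²·0.58 + 18.2²·0.80] + 640.526 = 733.156 + 640.526 = 1373.68.
Reliability = 1373.68 / 1705.41 = 0.8055.

0.8055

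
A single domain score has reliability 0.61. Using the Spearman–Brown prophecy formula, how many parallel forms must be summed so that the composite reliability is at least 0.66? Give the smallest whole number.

2

k ≥ ρ*(1−ρ₁)/(ρ₁(1−ρ*)) = 0.66·0.39 / (0.61·0.34) = 1.241.
Smallest integer k = 2.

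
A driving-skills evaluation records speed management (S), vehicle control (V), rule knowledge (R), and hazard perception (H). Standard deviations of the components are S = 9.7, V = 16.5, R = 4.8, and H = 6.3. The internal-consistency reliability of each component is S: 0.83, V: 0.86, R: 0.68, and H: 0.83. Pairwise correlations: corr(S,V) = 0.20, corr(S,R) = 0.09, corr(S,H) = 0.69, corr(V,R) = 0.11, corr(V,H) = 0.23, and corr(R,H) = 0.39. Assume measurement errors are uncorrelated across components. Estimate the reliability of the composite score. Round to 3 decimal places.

Var(S+V+R+H) = 9.7² + 16.5² + 4.8² + 6.3² + 2·[9.7·16.5·0.20 + 9.7·4.8·0.09 + 9.7·6.3·0.69 + 16.5·4.8·0.11 + 16.5·6.3·0.23 + 4.8·6.3·0.39] = 429.07 + 245.561 = 674.631.
Because errors are independent across components, Cov(Tᵢ,Tⱼ) = Cov(Xᵢ,Xⱼ); the off-diagonal part of the true-score variance is the same as above.
True-score variance = [9.7²·0.83 + 16.5²·0.86 + 4.8²·0.68 + 6.3²·0.83] + 245.561 = 360.84 + 245.561 = 606.4.
Reliability = 606.4 / 674.631 = 0.899.

0.899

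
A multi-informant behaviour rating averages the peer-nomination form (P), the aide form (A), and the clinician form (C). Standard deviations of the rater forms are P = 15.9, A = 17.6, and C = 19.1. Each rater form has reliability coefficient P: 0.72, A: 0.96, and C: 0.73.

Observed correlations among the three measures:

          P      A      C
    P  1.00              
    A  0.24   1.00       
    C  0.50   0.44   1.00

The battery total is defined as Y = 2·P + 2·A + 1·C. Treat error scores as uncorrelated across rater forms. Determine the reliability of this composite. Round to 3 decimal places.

0.901

Var(Y) = 2²·15.9² + 2²·17.6² + 19.1² + 2·[4·15.9·17.6·0.24 + 2·15.9·19.1·0.50 + 2·17.6·19.1·0.44] = 2615.09 + 1736.31 = 4351.4.
With uncorrelated errors the cross-covariances are all true-score covariance, so they carry over unchanged; only the diagonal terms shrink to ρᵢσᵢ².
True-score variance = [2²·15.9²·0.72 + 2²·17.6²·0.96 + 19.1²·0.73] + 1736.31 = 2183.88 + 1736.31 = 3920.2.
Reliability = 3920.2 / 4351.4 = 0.901.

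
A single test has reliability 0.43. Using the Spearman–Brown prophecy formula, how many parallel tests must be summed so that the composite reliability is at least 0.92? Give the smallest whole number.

16

k ≥ ρ*(1−ρ₁)/(ρ₁(1−ρ*)) = 0.92·0.57 / (0.43·0.08) = 15.244.
Smallest integer k = 16.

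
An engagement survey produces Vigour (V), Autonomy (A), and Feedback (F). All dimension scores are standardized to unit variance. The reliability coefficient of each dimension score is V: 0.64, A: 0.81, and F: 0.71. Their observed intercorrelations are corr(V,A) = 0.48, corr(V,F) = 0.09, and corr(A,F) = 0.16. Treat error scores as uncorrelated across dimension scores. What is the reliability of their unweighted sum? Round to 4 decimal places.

Var(V+A+F) = 3 + 2·[0.48 + 0.09 + 0.16] = 3 + 1.46 = 4.46.
Because errors are independent across components, Cov(Tᵢ,Tⱼ) = Cov(Xᵢ,Xⱼ); the off-diagonal part of the true-score variance is the same as above.
True-score variance = [0.64 + 0.81 + 0.71] + 1.46 = 2.16 + 1.46 = 3.62.
Reliability = 3.62 / 4.46 = 0.8117.

0.8117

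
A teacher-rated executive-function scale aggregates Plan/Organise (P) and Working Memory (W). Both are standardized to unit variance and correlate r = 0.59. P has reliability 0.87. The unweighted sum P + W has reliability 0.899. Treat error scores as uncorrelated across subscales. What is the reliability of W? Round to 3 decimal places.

Var(P+W) = 2 + 2·0.59 = 3.180.
True-score variance = ρ_P + ρ_W + 2·0.59, so 0.899 = (0.87 + ρ_W + 1.18) / 3.180.
ρ_W = 0.899·3.180 − 0.87 − 1.18 = 0.809.

0.809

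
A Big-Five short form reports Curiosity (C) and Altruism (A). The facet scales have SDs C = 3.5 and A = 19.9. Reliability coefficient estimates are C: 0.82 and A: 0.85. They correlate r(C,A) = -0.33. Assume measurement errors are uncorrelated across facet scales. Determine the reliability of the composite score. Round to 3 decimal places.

0.830

Var(C+A) = 3.5² + 19.9² + 2·[3.5·19.9·(-0.33)] = 408.26 − 45.969 = 362.291.
With uncorrelated errors the cross-covariances are all true-score covariance, so they carry over unchanged; only the diagonal terms shrink to ρᵢσᵢ².
True-score variance = [3.5²·0.82 + 19.9²·0.85] − 45.969 = 346.653 − 45.969 = 300.684.
Reliability = 300.684 / 362.291 = 0.830.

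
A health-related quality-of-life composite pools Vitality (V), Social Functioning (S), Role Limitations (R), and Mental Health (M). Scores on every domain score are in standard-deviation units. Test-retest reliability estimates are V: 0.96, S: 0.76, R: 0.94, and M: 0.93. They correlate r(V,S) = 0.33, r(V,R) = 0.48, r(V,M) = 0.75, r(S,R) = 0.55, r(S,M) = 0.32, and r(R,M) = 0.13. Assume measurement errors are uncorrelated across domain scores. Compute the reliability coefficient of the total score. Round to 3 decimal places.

0.955

Var(V+S+R+M) = 4 + 2·[0.33 + 0.48 + 0.75 + 0.55 + 0.32 + 0.13] = 4 + 5.12 = 9.12.
Because errors are independent across components, Cov(Tᵢ,Tⱼ) = Cov(Xᵢ,Xⱼ); the off-diagonal part of the true-score variance is the same as above.
True-score variance = [0.96 + 0.76 + 0.94 + 0.93] + 5.12 = 3.59 + 5.12 = 8.71.
Reliability = 8.71 / 9.12 = 0.955.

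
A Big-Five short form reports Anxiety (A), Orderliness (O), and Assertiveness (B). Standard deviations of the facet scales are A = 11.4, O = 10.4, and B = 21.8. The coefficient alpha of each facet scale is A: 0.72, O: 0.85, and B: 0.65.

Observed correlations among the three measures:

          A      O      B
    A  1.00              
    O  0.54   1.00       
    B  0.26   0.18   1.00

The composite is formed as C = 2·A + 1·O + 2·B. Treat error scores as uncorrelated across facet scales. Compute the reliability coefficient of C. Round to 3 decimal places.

0.761

Var(C) = 2²·11.4² + 10.4² + 2²·21.8² + 2·[2·11.4·10.4·0.54 + 4·11.4·21.8·0.26 + 2·10.4·21.8·0.18] = 2528.96 + 936.25 = 3465.21.
Under uncorrelated errors the observed covariances equal the true-score covariances, so only the own-variance terms attenuate.
True-score variance = [2²·11.4²·0.72 + 10.4²·0.85 + 2²·21.8²·0.65] + 936.25 = 1701.84 + 936.25 = 2638.09.
Reliability = 2638.09 / 3465.21 = 0.761.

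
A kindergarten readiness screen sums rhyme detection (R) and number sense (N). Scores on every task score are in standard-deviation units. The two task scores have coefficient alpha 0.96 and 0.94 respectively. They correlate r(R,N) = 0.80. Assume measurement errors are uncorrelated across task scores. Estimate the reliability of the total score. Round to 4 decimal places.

Var(R+N) = 2 + 2·[0.80] = 2 + 1.6 = 3.6.
With uncorrelated errors the cross-covariances are all true-score covariance, so they carry over unchanged; only the diagonal terms shrink to ρᵢσᵢ².
True-score variance = [0.96 + 0.94] + 1.6 = 1.9 + 1.6 = 3.5.
Reliability = 3.5 / 3.6 = 0.9722.

0.9722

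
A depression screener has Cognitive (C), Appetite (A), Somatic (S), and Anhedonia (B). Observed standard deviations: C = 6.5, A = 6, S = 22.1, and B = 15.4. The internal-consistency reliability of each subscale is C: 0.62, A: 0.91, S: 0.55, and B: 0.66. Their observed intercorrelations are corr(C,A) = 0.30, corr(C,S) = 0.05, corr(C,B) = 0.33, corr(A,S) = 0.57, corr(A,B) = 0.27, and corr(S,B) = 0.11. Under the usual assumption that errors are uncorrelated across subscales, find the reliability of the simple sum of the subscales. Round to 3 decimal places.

Var(C+A+S+B) = 6.5² + 6² + 22.1² + 15.4² + 2·[6.5·6·0.30 + 6.5·22.1·0.05 + 6.5·15.4·0.33 + 6·22.1·0.57 + 6·15.4·0.27 + 22.1·15.4·0.11] = 803.82 + 379.766 = 1183.59.
Because errors are independent across components, Cov(Tᵢ,Tⱼ) = Cov(Xᵢ,Xⱼ); the off-diagonal part of the true-score variance is the same as above.
True-score variance = [6.5²·0.62 + 6²·0.91 + 22.1²·0.55 + 15.4²·0.66] + 379.766 = 484.106 + 379.766 = 863.872.
Reliability = 863.872 / 1183.59 = 0.730.

0.730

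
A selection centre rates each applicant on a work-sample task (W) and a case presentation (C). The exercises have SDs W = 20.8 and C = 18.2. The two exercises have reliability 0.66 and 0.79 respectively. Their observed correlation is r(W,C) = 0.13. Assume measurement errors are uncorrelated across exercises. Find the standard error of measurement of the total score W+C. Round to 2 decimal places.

Var(total) = 763.88 + 98.4256 = 862.306.
True-score variance = 547.222 + 98.4256 = 645.648, so reliability = 0.7487.
Error variance = 862.306 − 645.648 = 216.658; SEM = √216.658 = 14.72.

14.72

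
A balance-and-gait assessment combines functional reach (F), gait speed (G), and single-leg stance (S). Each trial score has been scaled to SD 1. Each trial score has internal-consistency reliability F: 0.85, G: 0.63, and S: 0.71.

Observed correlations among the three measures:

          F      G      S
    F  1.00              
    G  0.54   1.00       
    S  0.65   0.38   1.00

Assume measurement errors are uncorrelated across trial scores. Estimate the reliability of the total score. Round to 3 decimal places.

Var(F+G+S) = 3 + 2·[0.54 + 0.65 + 0.38] = 3 + 3.14 = 6.14.
Because errors are independent across components, Cov(Tᵢ,Tⱼ) = Cov(Xᵢ,Xⱼ); the off-diagonal part of the true-score variance is the same as above.
True-score variance = [0.85 + 0.63 + 0.71] + 3.14 = 2.19 + 3.14 = 5.33.
Reliability = 5.33 / 6.14 = 0.868.

0.868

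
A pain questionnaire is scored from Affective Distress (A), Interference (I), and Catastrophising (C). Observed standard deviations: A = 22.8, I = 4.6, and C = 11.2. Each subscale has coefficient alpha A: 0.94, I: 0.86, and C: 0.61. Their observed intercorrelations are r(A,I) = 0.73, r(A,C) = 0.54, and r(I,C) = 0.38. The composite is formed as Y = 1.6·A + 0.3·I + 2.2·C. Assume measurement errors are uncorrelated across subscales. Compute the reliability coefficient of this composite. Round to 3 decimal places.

Var(Y) = 1.6²·22.8² + 0.3²·4.6² + 2.2²·11.2² + 2·[0.48·22.8·4.6·0.73 + 3.52·22.8·11.2·0.54 + 0.66·4.6·11.2·0.38] = 1939.82 + 1070.12 = 3009.94.
With uncorrelated errors the cross-covariances are all true-score covariance, so they carry over unchanged; only the diagonal terms shrink to ρᵢσᵢ².
True-score variance = [1.6²·22.8²·0.94 + 0.3²·4.6²·0.86 + 2.2²·11.2²·0.61] + 1070.12 = 1622.93 + 1070.12 = 2693.05.
Reliability = 2693.05 / 3009.94 = 0.895.

0.895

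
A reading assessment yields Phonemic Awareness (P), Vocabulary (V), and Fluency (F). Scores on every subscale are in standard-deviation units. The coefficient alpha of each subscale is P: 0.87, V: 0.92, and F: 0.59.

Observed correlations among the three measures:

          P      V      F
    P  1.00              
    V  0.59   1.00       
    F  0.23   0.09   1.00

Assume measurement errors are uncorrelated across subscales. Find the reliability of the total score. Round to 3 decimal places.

Var(P+V+F) = 3 + 2·[0.59 + 0.23 + 0.09] = 3 + 1.82 = 4.82.
With uncorrelated errors the cross-covariances are all true-score covariance, so they carry over unchanged; only the diagonal terms shrink to ρᵢσᵢ².
True-score variance = [0.87 + 0.92 + 0.59] + 1.82 = 2.38 + 1.82 = 4.2.
Reliability = 4.2 / 4.82 = 0.871.

0.871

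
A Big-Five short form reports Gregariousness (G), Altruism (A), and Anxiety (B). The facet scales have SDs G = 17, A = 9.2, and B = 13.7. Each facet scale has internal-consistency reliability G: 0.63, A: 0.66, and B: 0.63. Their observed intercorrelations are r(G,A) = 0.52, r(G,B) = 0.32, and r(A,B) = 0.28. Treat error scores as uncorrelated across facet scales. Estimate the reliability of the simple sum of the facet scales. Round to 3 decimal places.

Var(G+A+B) = 17² + 9.2² + 13.7² + 2·[17·9.2·0.52 + 17·13.7·0.32 + 9.2·13.7·0.28] = 561.33 + 382.294 = 943.624.
With uncorrelated errors the cross-covariances are all true-score covariance, so they carry over unchanged; only the diagonal terms shrink to ρᵢσᵢ².
True-score variance = [17²·0.63 + 9.2²·0.66 + 13.7²·0.63] + 382.294 = 356.177 + 382.294 = 738.471.
Reliability = 738.471 / 943.624 = 0.783.

0.783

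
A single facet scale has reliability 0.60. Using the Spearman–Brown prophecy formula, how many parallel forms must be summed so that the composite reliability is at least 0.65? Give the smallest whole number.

k ≥ ρ*(1−ρ₁)/(ρ₁(1−ρ*)) = 0.65·0.40 / (0.60·0.35) = 1.238.
Smallest integer k = 2.

2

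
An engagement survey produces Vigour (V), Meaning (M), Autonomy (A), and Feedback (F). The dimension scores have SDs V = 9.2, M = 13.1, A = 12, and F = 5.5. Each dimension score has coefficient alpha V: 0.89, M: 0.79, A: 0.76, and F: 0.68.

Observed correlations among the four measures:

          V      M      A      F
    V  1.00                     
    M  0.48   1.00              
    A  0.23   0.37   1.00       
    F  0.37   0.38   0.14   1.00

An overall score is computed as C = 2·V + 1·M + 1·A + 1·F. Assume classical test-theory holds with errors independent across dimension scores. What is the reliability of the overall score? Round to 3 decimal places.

0.908

Var(C) = 2²·9.2² + 13.1² + 12² + 5.5² + 2·[2·9.2·13.1·0.48 + 2·9.2·12·0.23 + 2·9.2·5.5·0.37 + 13.1·12·0.37 + 13.1·5.5·0.38 + 12·5.5·0.14] = 684.42 + 597.42 = 1281.84.
Under uncorrelated errors the observed covariances equal the true-score covariances, so only the own-variance terms attenuate.
True-score variance = [2²·9.2²·0.89 + 13.1²·0.79 + 12²·0.76 + 5.5²·0.68] + 597.42 = 566.9 + 597.42 = 1164.32.
Reliability = 1164.32 / 1281.84 = 0.908.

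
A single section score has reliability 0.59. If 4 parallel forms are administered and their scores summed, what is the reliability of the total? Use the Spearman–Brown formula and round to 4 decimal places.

ρ_k = kρ / (1 + (k−1)ρ) = 4·0.59 / (1 + 3·0.59) = 2.360 / 2.770 = 0.8520.

0.8520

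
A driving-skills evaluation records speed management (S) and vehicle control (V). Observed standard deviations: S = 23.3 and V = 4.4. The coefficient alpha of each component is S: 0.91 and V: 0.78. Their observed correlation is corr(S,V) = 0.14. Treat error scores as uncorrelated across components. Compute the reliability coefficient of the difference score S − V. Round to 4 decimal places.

Var(S−V) = 23.3² + 4.4² − 2·23.3·4.4·0.14 = 562.25 − 28.7056 = 533.544.
Under uncorrelated errors the observed covariances equal the true-score covariances, so only the own-variance terms attenuate.
True-score variance = [23.3²·0.91 + 4.4²·0.78] − 28.7056 = 509.131 − 28.7056 = 480.425.
Reliability = 480.425 / 533.544 = 0.9004.

0.9004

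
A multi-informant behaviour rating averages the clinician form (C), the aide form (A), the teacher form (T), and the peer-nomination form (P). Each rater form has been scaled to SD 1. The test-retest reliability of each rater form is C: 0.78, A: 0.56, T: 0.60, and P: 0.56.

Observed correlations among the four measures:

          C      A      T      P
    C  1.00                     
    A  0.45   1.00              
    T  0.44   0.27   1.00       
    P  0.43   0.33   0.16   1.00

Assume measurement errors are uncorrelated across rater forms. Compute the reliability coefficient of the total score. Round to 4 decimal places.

0.8162

Var(C+A+T+P) = 4 + 2·[0.45 + 0.44 + 0.43 + 0.27 + 0.33 + 0.16] = 4 + 4.16 = 8.16.
Because errors are independent across components, Cov(Tᵢ,Tⱼ) = Cov(Xᵢ,Xⱼ); the off-diagonal part of the true-score variance is the same as above.
True-score variance = [0.78 + 0.56 + 0.60 + 0.56] + 4.16 = 2.5 + 4.16 = 6.66.
Reliability = 6.66 / 8.16 = 0.8162.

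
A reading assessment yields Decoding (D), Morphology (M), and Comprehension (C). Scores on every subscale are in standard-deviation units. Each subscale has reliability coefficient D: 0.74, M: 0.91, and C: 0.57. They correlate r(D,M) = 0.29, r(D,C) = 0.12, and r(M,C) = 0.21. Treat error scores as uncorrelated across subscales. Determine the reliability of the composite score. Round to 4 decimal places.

0.8160

Var(D+M+C) = 3 + 2·[0.29 + 0.12 + 0.21] = 3 + 1.24 = 4.24.
With uncorrelated errors the cross-covariances are all true-score covariance, so they carry over unchanged; only the diagonal terms shrink to ρᵢσᵢ².
True-score variance = [0.74 + 0.91 + 0.57] + 1.24 = 2.22 + 1.24 = 3.46.
Reliability = 3.46 / 4.24 = 0.8160.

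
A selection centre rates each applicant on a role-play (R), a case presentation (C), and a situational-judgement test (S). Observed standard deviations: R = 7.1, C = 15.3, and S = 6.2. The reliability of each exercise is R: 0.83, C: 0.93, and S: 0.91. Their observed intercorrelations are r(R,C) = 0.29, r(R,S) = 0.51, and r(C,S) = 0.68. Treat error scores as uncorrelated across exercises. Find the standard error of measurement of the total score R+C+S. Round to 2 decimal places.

5.33

Var(total) = 322.94 + 236.915 = 559.855.
True-score variance = 294.524 + 236.915 = 531.44, so reliability = 0.9492.
Error variance = 559.855 − 531.44 = 28.4156; SEM = √28.4156 = 5.33.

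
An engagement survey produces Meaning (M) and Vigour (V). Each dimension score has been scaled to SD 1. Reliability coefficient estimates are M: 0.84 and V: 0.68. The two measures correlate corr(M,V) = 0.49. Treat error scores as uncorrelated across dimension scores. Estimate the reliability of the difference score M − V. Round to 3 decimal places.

Var(M−V) = 1 + 1 − 2·0.49 = 2 − 0.98 = 1.02.
Under uncorrelated errors the observed covariances equal the true-score covariances, so only the own-variance terms attenuate.
True-score variance = [0.84 + 0.68] − 0.98 = 1.52 − 0.98 = 0.54.
Reliability = 0.54 / 1.02 = 0.529.

0.529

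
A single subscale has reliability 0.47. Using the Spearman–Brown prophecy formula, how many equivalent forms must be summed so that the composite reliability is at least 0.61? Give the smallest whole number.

2

k ≥ ρ*(1−ρ₁)/(ρ₁(1−ρ*)) = 0.61·0.53 / (0.47·0.39) = 1.764.
Smallest integer k = 2.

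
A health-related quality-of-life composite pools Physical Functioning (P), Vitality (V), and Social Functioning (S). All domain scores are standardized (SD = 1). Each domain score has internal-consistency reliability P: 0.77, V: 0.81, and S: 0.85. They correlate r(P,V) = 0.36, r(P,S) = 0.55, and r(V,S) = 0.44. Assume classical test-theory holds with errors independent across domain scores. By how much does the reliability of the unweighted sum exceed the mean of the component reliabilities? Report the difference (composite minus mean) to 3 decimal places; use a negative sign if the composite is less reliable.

0.090

Var(sum) = 3 + 2.7 = 5.7; true-score variance = 2.43 + 2.7 = 5.13; composite reliability = 0.9000.
Mean component reliability = 0.8100.
Difference = 0.9000 − 0.8100 = 0.090.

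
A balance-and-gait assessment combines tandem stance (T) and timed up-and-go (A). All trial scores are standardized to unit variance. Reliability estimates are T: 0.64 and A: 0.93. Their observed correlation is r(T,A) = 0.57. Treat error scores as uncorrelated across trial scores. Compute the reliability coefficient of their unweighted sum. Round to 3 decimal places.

0.863

Var(T+A) = 2 + 2·[0.57] = 2 + 1.14 = 3.14.
Under uncorrelated errors the observed covariances equal the true-score covariances, so only the own-variance terms attenuate.
True-score variance = [0.64 + 0.93] + 1.14 = 1.57 + 1.14 = 2.71.
Reliability = 2.71 / 3.14 = 0.863.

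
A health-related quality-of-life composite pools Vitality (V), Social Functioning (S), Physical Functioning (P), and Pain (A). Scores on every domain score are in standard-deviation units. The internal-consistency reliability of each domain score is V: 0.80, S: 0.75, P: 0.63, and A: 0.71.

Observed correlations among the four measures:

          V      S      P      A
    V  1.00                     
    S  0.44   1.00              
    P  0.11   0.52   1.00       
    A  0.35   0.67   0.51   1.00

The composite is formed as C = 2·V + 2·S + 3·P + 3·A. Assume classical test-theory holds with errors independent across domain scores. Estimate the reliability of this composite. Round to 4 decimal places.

Var(C) = 2² + 2² + 3² + 3² + 2·[4·0.44 + 6·0.11 + 6·0.35 + 6·0.52 + 6·0.67 + 9·0.51] = 26 + 32.5 = 58.5.
Because errors are independent across components, Cov(Tᵢ,Tⱼ) = Cov(Xᵢ,Xⱼ); the off-diagonal part of the true-score variance is the same as above.
True-score variance = [2²·0.80 + 2²·0.75 + 3²·0.63 + 3²·0.71] + 32.5 = 18.26 + 32.5 = 50.76.
Reliability = 50.76 / 58.5 = 0.8677.

0.8677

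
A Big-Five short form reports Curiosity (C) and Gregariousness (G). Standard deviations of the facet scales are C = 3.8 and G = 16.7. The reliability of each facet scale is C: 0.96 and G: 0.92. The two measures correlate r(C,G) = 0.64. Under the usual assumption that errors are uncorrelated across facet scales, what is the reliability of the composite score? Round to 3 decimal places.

Var(C+G) = 3.8² + 16.7² + 2·[3.8·16.7·0.64] = 293.33 + 81.2288 = 374.559.
Under uncorrelated errors the observed covariances equal the true-score covariances, so only the own-variance terms attenuate.
True-score variance = [3.8²·0.96 + 16.7²·0.92] + 81.2288 = 270.441 + 81.2288 = 351.67.
Reliability = 351.67 / 374.559 = 0.939.

0.939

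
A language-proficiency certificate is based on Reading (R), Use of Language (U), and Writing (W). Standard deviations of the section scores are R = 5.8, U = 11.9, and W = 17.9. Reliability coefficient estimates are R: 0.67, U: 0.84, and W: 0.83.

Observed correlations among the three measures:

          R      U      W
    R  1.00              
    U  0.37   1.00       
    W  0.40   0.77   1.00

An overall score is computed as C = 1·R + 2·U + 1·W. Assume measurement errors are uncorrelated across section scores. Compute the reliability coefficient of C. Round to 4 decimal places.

0.9113

Var(C) = 5.8² + 2²·11.9² + 17.9² + 2·[2·5.8·11.9·0.37 + 5.8·17.9·0.40 + 2·11.9·17.9·0.77] = 920.49 + 841.276 = 1761.77.
With uncorrelated errors the cross-covariances are all true-score covariance, so they carry over unchanged; only the diagonal terms shrink to ρᵢσᵢ².
True-score variance = [5.8²·0.67 + 2²·11.9²·0.84 + 17.9²·0.83] + 841.276 = 764.289 + 841.276 = 1605.57.
Reliability = 1605.57 / 1761.77 = 0.9113.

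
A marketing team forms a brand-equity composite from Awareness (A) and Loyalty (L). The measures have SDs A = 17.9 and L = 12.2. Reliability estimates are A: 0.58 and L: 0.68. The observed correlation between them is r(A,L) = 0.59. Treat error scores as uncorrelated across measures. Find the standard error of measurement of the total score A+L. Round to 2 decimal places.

13.50

Var(total) = 469.25 + 257.688 = 726.938.
True-score variance = 287.049 + 257.688 = 544.737, so reliability = 0.7494.
Error variance = 726.938 − 544.737 = 182.201; SEM = √182.201 = 13.50.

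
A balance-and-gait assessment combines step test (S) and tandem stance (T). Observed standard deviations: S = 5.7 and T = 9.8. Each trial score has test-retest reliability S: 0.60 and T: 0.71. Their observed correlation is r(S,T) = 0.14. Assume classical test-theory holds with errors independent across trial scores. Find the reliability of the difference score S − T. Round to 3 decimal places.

Var(S−T) = 5.7² + 9.8² − 2·5.7·9.8·0.14 = 128.53 − 15.6408 = 112.889.
Under uncorrelated errors the observed covariances equal the true-score covariances, so only the own-variance terms attenuate.
True-score variance = [5.7²·0.60 + 9.8²·0.71] − 15.6408 = 87.6824 − 15.6408 = 72.0416.
Reliability = 72.0416 / 112.889 = 0.638.

0.638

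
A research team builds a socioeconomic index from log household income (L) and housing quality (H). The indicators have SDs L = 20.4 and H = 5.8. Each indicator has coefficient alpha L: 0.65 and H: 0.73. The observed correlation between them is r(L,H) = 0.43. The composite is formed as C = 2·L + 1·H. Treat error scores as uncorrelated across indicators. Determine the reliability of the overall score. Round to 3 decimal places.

0.689

Var(C) = 2²·20.4² + 5.8² + 2·[2·20.4·5.8·0.43] = 1698.28 + 203.51 = 1901.79.
Under uncorrelated errors the observed covariances equal the true-score covariances, so only the own-variance terms attenuate.
True-score variance = [2²·20.4²·0.65 + 5.8²·0.73] + 203.51 = 1106.57 + 203.51 = 1310.08.
Reliability = 1310.08 / 1901.79 = 0.689.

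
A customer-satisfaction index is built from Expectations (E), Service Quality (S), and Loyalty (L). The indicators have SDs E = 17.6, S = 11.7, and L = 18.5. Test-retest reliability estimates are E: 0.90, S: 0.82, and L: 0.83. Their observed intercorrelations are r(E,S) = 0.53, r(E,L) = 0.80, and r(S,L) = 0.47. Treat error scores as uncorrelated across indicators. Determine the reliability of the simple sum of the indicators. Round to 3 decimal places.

Var(E+S+L) = 17.6² + 11.7² + 18.5² + 2·[17.6·11.7·0.53 + 17.6·18.5·0.80 + 11.7·18.5·0.47] = 788.9 + 942.698 = 1731.6.
Because errors are independent across components, Cov(Tᵢ,Tⱼ) = Cov(Xᵢ,Xⱼ); the off-diagonal part of the true-score variance is the same as above.
True-score variance = [17.6²·0.90 + 11.7²·0.82 + 18.5²·0.83] + 942.698 = 675.101 + 942.698 = 1617.8.
Reliability = 1617.8 / 1731.6 = 0.934.

0.934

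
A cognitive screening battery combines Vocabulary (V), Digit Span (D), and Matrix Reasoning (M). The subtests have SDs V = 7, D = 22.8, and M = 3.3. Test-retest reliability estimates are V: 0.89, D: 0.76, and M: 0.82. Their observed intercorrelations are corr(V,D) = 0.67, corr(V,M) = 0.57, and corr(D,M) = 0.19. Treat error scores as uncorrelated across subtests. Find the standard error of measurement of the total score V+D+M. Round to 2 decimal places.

Var(total) = 579.73 + 268.789 = 848.519.
True-score variance = 447.618 + 268.789 = 716.407, so reliability = 0.8443.
Error variance = 848.519 − 716.407 = 132.112; SEM = √132.112 = 11.49.

11.49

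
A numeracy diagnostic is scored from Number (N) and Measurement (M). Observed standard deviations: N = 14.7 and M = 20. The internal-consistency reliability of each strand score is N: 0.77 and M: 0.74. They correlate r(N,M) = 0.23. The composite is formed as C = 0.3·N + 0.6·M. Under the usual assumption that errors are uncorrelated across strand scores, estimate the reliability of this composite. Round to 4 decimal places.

0.7768

Var(C) = 0.3²·14.7² + 0.6²·20² + 2·[0.18·14.7·20·0.23] = 163.448 + 24.3432 = 187.791.
Because errors are independent across components, Cov(Tᵢ,Tⱼ) = Cov(Xᵢ,Xⱼ); the off-diagonal part of the true-score variance is the same as above.
True-score variance = [0.3²·14.7²·0.77 + 0.6²·20²·0.74] + 24.3432 = 121.535 + 24.3432 = 145.878.
Reliability = 145.878 / 187.791 = 0.7768.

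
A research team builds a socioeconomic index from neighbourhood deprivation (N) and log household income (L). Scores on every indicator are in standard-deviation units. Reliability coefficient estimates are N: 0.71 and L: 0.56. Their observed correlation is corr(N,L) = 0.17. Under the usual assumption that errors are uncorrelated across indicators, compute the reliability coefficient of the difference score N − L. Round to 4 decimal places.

Var(N−L) = 1 + 1 − 2·0.17 = 2 − 0.34 = 1.66.
Under uncorrelated errors the observed covariances equal the true-score covariances, so only the own-variance terms attenuate.
True-score variance = [0.71 + 0.56] − 0.34 = 1.27 − 0.34 = 0.93.
Reliability = 0.93 / 1.66 = 0.5602.

0.5602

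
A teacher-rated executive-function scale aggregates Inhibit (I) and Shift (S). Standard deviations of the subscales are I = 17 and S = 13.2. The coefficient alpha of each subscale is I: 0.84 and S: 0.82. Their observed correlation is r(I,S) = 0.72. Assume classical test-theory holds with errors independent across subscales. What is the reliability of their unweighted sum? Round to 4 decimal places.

Var(I+S) = 17² + 13.2² + 2·[17·13.2·0.72] = 463.24 + 323.136 = 786.376.
Under uncorrelated errors the observed covariances equal the true-score covariances, so only the own-variance terms attenuate.
True-score variance = [17²·0.84 + 13.2²·0.82] + 323.136 = 385.637 + 323.136 = 708.773.
Reliability = 708.773 / 786.376 = 0.9013.

0.9013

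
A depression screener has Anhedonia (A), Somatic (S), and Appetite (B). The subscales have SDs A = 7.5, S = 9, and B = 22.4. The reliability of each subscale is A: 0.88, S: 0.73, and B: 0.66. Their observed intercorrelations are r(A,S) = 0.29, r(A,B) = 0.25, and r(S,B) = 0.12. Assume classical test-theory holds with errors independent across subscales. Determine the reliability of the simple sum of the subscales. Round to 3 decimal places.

0.754

Var(A+S+B) = 7.5² + 9² + 22.4² + 2·[7.5·9·0.29 + 7.5·22.4·0.25 + 9·22.4·0.12] = 639.01 + 171.534 = 810.544.
With uncorrelated errors the cross-covariances are all true-score covariance, so they carry over unchanged; only the diagonal terms shrink to ρᵢσᵢ².
True-score variance = [7.5²·0.88 + 9²·0.73 + 22.4²·0.66] + 171.534 = 439.792 + 171.534 = 611.326.
Reliability = 611.326 / 810.544 = 0.754.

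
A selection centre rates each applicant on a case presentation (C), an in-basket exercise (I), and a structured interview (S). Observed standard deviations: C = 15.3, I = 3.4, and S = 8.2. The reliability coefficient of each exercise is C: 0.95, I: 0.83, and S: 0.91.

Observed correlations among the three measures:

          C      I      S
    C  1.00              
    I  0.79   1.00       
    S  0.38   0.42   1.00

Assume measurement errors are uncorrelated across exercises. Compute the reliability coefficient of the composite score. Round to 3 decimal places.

0.962

Var(C+I+S) = 15.3² + 3.4² + 8.2² + 2·[15.3·3.4·0.79 + 15.3·8.2·0.38 + 3.4·8.2·0.42] = 312.89 + 200.96 = 513.85.
Because errors are independent across components, Cov(Tᵢ,Tⱼ) = Cov(Xᵢ,Xⱼ); the off-diagonal part of the true-score variance is the same as above.
True-score variance = [15.3²·0.95 + 3.4²·0.83 + 8.2²·0.91] + 200.96 = 293.169 + 200.96 = 494.129.
Reliability = 494.129 / 513.85 = 0.962.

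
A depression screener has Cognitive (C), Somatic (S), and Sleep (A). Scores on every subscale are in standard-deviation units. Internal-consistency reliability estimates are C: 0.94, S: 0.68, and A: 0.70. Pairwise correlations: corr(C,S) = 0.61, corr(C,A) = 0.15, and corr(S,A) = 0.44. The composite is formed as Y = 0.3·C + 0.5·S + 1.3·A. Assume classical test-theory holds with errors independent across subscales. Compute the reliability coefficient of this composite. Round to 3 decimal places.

Var(Y) = 0.3² + 0.5² + 1.3² + 2·[0.15·0.61 + 0.39·0.15 + 0.65·0.44] = 2.03 + 0.872 = 2.902.
Because errors are independent across components, Cov(Tᵢ,Tⱼ) = Cov(Xᵢ,Xⱼ); the off-diagonal part of the true-score variance is the same as above.
True-score variance = [0.3²·0.94 + 0.5²·0.68 + 1.3²·0.70] + 0.872 = 1.4376 + 0.872 = 2.3096.
Reliability = 2.3096 / 2.902 = 0.796.

0.796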